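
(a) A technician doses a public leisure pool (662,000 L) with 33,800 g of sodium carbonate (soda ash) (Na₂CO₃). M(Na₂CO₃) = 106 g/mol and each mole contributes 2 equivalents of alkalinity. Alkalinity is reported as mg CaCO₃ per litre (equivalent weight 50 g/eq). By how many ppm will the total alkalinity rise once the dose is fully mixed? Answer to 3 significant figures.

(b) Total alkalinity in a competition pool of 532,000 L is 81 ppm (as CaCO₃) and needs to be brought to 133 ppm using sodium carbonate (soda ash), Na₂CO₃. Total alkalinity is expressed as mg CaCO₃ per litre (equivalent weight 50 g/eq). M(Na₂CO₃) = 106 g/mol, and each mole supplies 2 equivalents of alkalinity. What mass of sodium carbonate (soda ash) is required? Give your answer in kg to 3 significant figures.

(a) 48.2 ppm; (b) 29.3 kg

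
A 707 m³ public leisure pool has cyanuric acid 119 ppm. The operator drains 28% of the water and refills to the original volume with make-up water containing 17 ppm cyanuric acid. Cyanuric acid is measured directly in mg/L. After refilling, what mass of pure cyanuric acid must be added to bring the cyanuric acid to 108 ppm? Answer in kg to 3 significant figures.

Volume: 707 m³ = 707,000 L.
After draining 28% and refilling: 119 × 0.72 + 17 × 0.28 = 90.44 ppm.
Deficit to target: 108 − 90.44 = 17.56 mg/L.
Mass: 17.56 mg/L × 707,000 L = 12,410 g cyanuric acid.

12.4 kg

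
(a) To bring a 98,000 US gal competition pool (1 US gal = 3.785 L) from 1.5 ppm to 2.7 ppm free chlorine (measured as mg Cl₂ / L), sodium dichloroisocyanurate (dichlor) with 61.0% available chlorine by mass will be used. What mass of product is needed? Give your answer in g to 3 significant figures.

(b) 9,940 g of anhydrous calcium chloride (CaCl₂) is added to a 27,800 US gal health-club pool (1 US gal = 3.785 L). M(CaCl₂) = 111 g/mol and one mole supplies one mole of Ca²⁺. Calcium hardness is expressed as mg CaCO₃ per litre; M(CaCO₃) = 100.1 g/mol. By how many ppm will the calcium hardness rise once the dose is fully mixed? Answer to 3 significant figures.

(a) Volume: 98,000 US gal × 3.785 L/gal = 370,930 L.
(a) Chlorine deficit: 2.7 − 1.5 = 1.2 ppm = 1.2 mg/L as Cl₂.
(a) Cl₂ equivalent needed: 1.2 mg/L × 370,930 L = 445,100 mg = 445.1 g.
(a) Product at 61.0% available chlorine: 445.1 / 0.61 = 729.7 g.

(b) Volume: 27,800 US gal × 3.785 L/gal = 105,223 L.
(b) Moles of Ca²⁺: 9,940 g ÷ 111 g/mol = 89.55 mol.
(b) As CaCO₃: 89.55 mol × 100.1 g/mol = 8964 g.
(b) Rise: 8964 g / 105,223 L × 1000 = 85.19 mg/L.

(a) 730 g; (b) 85.2 ppm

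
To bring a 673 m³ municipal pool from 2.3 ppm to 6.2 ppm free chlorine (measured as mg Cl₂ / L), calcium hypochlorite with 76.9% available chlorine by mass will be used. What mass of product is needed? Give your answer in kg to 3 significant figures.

Volume: 673 m³ = 673,000 L.
Chlorine deficit: 6.2 − 2.3 = 3.9 ppm = 3.9 mg/L as Cl₂.
Cl₂ equivalent needed: 3.9 mg/L × 673,000 L = 2,625,000 mg = 2625 g.
Product at 76.9% available chlorine: 2625 / 0.769 = 3413 g.

3.41 kg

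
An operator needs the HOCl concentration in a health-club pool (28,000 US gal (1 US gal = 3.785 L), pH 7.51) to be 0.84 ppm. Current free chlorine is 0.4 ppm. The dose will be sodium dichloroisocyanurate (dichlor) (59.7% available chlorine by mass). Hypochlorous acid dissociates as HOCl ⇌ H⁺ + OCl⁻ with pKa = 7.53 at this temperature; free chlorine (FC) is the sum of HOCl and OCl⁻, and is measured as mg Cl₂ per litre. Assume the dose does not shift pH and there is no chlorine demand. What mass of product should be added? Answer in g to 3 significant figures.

221 g

Volume: 28,000 US gal × 3.785 L/gal = 105,980 L.
[OCl⁻]/[HOCl] = 10^(pH − pKa) = 10^(7.51 − 7.53) = 0.955; fraction as HOCl = 1/(1 + 0.955) = 0.5115.
Free chlorine required for 0.84 ppm HOCl: 0.84 / 0.5115 = 1.642 ppm.
FC to add: 1.642 − 0.4 = 1.242 mg/L as Cl₂.
Cl₂ equivalent: 1.242 mg/L × 105,980 L = 131.6 g.
Product at 59.7% available Cl: 131.6 / 0.597 = 220.5 g.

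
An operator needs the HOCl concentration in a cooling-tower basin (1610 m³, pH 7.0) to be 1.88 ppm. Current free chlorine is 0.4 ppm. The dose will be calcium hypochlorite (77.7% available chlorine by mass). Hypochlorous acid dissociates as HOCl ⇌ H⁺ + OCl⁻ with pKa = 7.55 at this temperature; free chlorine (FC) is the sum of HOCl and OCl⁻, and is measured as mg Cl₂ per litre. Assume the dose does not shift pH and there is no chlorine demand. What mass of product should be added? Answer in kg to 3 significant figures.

Volume: 1610 m³ = 1,610,000 L.
[OCl⁻]/[HOCl] = 10^(pH − pKa) = 10^(7.0 − 7.55) = 0.2818; fraction as HOCl = 1/(1 + 0.2818) = 0.7801.
Free chlorine required for 1.88 ppm HOCl: 1.88 / 0.7801 = 2.41 ppm.
FC to add: 2.41 − 0.4 = 2.01 mg/L as Cl₂.
Cl₂ equivalent: 2.01 mg/L × 1,610,000 L = 3236 g.
Product at 77.7% available Cl: 3236 / 0.777 = 4165 g.

4.16 kg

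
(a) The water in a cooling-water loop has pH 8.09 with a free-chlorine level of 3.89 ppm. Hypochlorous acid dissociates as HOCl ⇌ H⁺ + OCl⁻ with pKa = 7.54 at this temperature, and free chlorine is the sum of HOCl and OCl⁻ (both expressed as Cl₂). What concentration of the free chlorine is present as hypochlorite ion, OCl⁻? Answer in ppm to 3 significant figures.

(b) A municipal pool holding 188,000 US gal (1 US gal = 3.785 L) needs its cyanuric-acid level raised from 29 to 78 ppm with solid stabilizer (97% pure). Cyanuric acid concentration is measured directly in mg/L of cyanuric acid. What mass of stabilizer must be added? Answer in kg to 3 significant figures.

(a) 3.03 ppm; (b) 35.9 kg

(a) [OCl⁻]/[HOCl] = 10^(pH − pKa) = 10^(8.09 − 7.54) = 10^0.55 = 3.548.
(a) Fraction as HOCl = 1 / (1 + 3.548) = 0.2199.
(a) OCl⁻ = (1 − 0.2199) × 3.89 ppm = 3.035 ppm.

(b) Volume: 188,000 US gal × 3.785 L/gal = 711,580 L.
(b) CYA to add: (78 − 29) = 49 mg/L × 711,580 L = 34,870 g cyanuric acid.
(b) At 97% purity: 34,870 / 0.97 = 35,950 g product.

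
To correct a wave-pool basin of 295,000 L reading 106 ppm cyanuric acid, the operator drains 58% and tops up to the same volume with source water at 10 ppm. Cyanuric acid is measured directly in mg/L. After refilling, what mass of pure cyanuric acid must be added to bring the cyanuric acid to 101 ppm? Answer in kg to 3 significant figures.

After draining 58% and refilling: 106 × 0.42 + 10 × 0.58 = 50.32 ppm.
Deficit to target: 101 − 50.32 = 50.68 mg/L.
Mass: 50.68 mg/L × 295,000 L = 14,950 g cyanuric acid.

15.0 kg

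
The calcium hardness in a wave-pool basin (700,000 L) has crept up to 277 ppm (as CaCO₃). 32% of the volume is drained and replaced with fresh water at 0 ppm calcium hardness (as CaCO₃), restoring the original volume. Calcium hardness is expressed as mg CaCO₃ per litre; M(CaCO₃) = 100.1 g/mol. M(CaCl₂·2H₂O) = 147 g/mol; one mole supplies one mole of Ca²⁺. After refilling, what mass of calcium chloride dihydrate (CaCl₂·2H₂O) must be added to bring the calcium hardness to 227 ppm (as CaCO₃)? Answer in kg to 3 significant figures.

39.7 kg

After draining 32% and refilling: 277 × 0.68 + 0 × 0.32 = 188.36 ppm.
Deficit to target: 227 − 188.36 = 38.64 mg/L.
As CaCO₃: 38.64 mg/L × 700,000 L = 27,050 g; ÷ 100.1 = 270.2 mol Ca²⁺.
Mass: 270.2 × 147 = 39,720 g.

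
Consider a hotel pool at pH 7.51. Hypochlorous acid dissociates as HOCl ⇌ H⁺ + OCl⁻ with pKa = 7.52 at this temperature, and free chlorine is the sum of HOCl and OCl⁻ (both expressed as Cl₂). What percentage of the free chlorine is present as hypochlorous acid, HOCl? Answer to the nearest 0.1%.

50.6%

[OCl⁻]/[HOCl] = 10^(pH − pKa) = 10^(7.51 − 7.52) = 10^-0.01 = 0.9772.
Fraction as HOCl = 1 / (1 + 0.9772) = 0.5058.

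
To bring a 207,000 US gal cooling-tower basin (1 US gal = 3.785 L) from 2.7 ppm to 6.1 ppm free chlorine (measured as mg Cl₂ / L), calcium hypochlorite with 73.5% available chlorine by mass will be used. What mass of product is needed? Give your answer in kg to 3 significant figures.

Volume: 207,000 US gal × 3.785 L/gal = 783,495 L.
Chlorine deficit: 6.1 − 2.7 = 3.4 ppm = 3.4 mg/L as Cl₂.
Cl₂ equivalent needed: 3.4 mg/L × 783,495 L = 2,664,000 mg = 2664 g.
Product at 73.5% available chlorine: 2664 / 0.735 = 3624 g.

3.62 kg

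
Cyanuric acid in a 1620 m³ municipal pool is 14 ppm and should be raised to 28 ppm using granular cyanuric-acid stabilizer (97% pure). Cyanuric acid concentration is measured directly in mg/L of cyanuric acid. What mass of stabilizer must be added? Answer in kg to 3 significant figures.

Volume: 1620 m³ = 1,620,000 L.
CYA to add: (28 − 14) = 14 mg/L × 1,620,000 L = 22,680 g cyanuric acid.
At 97% purity: 22,680 / 0.97 = 23,380 g product.

23.4 kg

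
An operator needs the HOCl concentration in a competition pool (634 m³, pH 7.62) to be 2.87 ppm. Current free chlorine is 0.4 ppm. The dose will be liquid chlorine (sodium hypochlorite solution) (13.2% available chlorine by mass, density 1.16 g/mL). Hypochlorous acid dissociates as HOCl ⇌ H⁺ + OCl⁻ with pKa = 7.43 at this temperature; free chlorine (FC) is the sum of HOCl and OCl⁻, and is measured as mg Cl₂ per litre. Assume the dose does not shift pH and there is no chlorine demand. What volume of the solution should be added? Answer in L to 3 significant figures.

28.6 L

Volume: 634 m³ = 634,000 L.
[OCl⁻]/[HOCl] = 10^(pH − pKa) = 10^(7.62 − 7.43) = 1.549; fraction as HOCl = 1/(1 + 1.549) = 0.3923.
Free chlorine required for 2.87 ppm HOCl: 2.87 / 0.3923 = 7.315 ppm.
FC to add: 7.315 − 0.4 = 6.915 mg/L as Cl₂.
Cl₂ equivalent: 6.915 mg/L × 634,000 L = 4384 g.
Product at 13.2% available Cl: 4384 / 0.132 = 33,210 g.
Volume: 33,210 g ÷ 1.16 g/mL = 28,630 mL.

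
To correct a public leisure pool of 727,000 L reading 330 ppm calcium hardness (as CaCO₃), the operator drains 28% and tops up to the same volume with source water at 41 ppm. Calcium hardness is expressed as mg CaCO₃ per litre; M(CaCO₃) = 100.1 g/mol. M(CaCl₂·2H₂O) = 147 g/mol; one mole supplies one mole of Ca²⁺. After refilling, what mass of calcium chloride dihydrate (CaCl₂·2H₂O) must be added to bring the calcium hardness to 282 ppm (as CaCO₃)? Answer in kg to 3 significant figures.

After draining 28% and refilling: 330 × 0.72 + 41 × 0.28 = 249.08 ppm.
Deficit to target: 282 − 249.08 = 32.92 mg/L.
As CaCO₃: 32.92 mg/L × 727,000 L = 23,930 g; ÷ 100.1 = 239.1 mol Ca²⁺.
Mass: 239.1 × 147 = 35,150 g.

35.1 kg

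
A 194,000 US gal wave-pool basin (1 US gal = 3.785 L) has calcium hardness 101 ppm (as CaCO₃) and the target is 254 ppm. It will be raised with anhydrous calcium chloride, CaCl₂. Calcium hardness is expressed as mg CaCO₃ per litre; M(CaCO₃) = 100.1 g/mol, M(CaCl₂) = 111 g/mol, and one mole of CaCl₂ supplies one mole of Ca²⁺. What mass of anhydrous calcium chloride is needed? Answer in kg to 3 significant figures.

125 kg

Volume: 194,000 US gal × 3.785 L/gal = 734,290 L.
Hardness to add: (254 − 101) = 153 mg/L as CaCO₃ × 734,290 L = 112,300 g as CaCO₃.
Moles of Ca²⁺ (1 mol Ca²⁺ ≡ 1 mol CaCO₃): 112,300 / 100.1 g/mol = 1122 mol.
Mass of CaCl₂: 1122 × 111 = 124,600 g.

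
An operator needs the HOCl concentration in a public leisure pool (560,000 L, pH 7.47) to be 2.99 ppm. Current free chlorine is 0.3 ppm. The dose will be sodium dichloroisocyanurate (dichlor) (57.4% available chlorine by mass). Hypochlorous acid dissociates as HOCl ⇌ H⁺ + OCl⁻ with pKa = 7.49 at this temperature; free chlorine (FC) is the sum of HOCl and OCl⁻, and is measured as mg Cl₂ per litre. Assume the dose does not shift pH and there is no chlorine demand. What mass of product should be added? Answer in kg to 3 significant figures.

5.41 kg

[OCl⁻]/[HOCl] = 10^(pH − pKa) = 10^(7.47 − 7.49) = 0.955; fraction as HOCl = 1/(1 + 0.955) = 0.5115.
Free chlorine required for 2.99 ppm HOCl: 2.99 / 0.5115 = 5.845 ppm.
FC to add: 5.845 − 0.3 = 5.545 mg/L as Cl₂.
Cl₂ equivalent: 5.545 mg/L × 560,000 L = 3105 g.
Product at 57.4% available Cl: 3105 / 0.574 = 5410 g.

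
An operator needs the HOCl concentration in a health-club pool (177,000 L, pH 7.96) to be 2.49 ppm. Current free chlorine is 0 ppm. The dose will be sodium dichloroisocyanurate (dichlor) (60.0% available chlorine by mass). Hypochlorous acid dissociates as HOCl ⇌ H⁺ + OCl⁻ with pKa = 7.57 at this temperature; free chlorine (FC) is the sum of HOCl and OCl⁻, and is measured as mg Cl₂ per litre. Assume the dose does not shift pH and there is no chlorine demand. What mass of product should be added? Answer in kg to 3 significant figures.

2.54 kg

[OCl⁻]/[HOCl] = 10^(pH − pKa) = 10^(7.96 − 7.57) = 2.455; fraction as HOCl = 1/(1 + 2.455) = 0.2895.
Free chlorine required for 2.49 ppm HOCl: 2.49 / 0.2895 = 8.602 ppm.
FC to add: 8.602 − 0 = 8.602 mg/L as Cl₂.
Cl₂ equivalent: 8.602 mg/L × 177,000 L = 1523 g.
Product at 60.0% available Cl: 1523 / 0.6 = 2538 g.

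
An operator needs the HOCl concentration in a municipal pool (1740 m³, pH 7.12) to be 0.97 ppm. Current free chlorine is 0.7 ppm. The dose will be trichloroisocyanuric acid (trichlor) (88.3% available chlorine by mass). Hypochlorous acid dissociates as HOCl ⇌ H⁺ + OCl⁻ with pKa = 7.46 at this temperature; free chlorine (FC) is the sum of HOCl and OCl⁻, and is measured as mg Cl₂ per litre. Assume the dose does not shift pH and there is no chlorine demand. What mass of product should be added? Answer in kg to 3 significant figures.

1.41 kg

Volume: 1740 m³ = 1,740,000 L.
[OCl⁻]/[HOCl] = 10^(pH − pKa) = 10^(7.12 − 7.46) = 0.4571; fraction as HOCl = 1/(1 + 0.4571) = 0.6863.
Free chlorine required for 0.97 ppm HOCl: 0.97 / 0.6863 = 1.413 ppm.
FC to add: 1.413 − 0.7 = 0.7134 mg/L as Cl₂.
Cl₂ equivalent: 0.7134 mg/L × 1,740,000 L = 1241 g.
Product at 88.3% available Cl: 1241 / 0.883 = 1406 g.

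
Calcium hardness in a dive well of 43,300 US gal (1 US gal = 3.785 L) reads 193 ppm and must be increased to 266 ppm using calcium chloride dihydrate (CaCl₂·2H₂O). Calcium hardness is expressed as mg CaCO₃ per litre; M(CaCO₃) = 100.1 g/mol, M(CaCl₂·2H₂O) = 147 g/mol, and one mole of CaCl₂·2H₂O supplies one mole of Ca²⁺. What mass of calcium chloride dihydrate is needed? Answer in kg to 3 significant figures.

Volume: 43,300 US gal × 3.785 L/gal = 163,890 L.
Hardness to add: (266 − 193) = 73 mg/L as CaCO₃ × 163,890 L = 11,960 g as CaCO₃.
Moles of Ca²⁺ (1 mol Ca²⁺ ≡ 1 mol CaCO₃): 11,960 / 100.1 g/mol = 119.5 mol.
Mass of CaCl₂·2H₂O: 119.5 × 147 = 17,570 g.

17.6 kg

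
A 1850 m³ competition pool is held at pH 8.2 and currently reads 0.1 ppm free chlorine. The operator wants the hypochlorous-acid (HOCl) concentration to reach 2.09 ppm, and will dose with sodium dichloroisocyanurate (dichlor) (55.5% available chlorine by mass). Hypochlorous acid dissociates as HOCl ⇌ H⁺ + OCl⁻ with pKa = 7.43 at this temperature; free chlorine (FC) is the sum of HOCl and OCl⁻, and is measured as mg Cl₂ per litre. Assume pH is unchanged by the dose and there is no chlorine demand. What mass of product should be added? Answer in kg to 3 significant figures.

47.7 kg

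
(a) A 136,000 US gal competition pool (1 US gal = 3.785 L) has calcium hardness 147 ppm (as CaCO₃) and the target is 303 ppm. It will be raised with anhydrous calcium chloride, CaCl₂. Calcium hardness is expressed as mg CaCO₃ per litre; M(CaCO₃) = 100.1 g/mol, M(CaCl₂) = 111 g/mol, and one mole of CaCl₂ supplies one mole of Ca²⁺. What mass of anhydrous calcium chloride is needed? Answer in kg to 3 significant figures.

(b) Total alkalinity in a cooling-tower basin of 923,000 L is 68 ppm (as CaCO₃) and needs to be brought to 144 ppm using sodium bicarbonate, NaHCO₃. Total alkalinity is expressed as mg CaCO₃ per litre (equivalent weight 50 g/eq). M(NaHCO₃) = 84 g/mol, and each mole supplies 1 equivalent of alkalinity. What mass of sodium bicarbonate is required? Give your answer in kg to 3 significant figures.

(a) 89.0 kg; (b) 118 kg

(a) Volume: 136,000 US gal × 3.785 L/gal = 514,760 L.
(a) Hardness to add: (303 − 147) = 156 mg/L as CaCO₃ × 514,760 L = 80,300 g as CaCO₃.
(a) Moles of Ca²⁺ (1 mol Ca²⁺ ≡ 1 mol CaCO₃): 80,300 / 100.1 g/mol = 802.2 mol.
(a) Mass of CaCl₂: 802.2 × 111 = 89,050 g.

(b) Alkalinity to add: (144 − 68) = 76 mg/L as CaCO₃ × 923,000 L = 70,150 g as CaCO₃.
(b) Equivalents: 70,150 g ÷ 50 g/eq = 1403 eq.
(b) NaHCO₃ supplies 1 eq per mole → 1403 mol.
(b) Mass: 1403 mol × 84 g/mol = 117,800 g.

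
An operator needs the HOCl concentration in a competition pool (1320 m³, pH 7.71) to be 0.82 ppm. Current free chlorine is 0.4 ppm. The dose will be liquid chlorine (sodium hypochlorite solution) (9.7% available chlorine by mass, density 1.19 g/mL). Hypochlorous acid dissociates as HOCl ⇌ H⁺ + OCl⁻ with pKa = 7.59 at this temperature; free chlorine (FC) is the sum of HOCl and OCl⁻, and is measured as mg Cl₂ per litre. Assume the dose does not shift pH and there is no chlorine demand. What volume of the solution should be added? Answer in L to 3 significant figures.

17.2 L

Volume: 1320 m³ = 1,320,000 L.
[OCl⁻]/[HOCl] = 10^(pH − pKa) = 10^(7.71 − 7.59) = 1.318; fraction as HOCl = 1/(1 + 1.318) = 0.4314.
Free chlorine required for 0.82 ppm HOCl: 0.82 / 0.4314 = 1.901 ppm.
FC to add: 1.901 − 0.4 = 1.501 mg/L as Cl₂.
Cl₂ equivalent: 1.501 mg/L × 1,320,000 L = 1981 g.
Product at 9.7% available Cl: 1981 / 0.097 = 20,430 g.
Volume: 20,430 g ÷ 1.19 g/mL = 17,160 mL.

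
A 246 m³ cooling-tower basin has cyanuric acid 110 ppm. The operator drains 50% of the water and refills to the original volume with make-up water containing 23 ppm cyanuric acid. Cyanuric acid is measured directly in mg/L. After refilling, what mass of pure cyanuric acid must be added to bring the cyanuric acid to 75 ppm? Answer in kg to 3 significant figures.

Volume: 246 m³ = 246,000 L.
After draining 50% and refilling: 110 × 0.50 + 23 × 0.50 = 66.5 ppm.
Deficit to target: 75 − 66.5 = 8.5 mg/L.
Mass: 8.5 mg/L × 246,000 L = 2091 g cyanuric acid.

2.09 kg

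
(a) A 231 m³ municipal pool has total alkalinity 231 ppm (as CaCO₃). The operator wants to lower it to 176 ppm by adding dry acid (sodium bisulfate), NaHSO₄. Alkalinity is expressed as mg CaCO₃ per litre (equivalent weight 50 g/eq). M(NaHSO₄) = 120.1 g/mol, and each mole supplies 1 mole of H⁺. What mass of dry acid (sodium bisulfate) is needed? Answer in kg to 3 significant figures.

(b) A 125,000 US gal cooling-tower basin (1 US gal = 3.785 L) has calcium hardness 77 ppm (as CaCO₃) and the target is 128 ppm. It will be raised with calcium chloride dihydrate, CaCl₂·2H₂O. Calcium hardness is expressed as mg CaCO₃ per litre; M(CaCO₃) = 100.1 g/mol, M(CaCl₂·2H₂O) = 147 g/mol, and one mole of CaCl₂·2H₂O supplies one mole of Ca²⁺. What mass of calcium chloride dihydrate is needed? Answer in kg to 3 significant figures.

(a) 30.5 kg; (b) 35.4 kg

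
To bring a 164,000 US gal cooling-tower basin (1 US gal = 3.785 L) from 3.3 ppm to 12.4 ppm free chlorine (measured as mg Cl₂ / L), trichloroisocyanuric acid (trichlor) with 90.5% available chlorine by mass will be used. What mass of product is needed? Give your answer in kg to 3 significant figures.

Volume: 164,000 US gal × 3.785 L/gal = 620,740 L.
Chlorine deficit: 12.4 − 3.3 = 9.1 ppm = 9.1 mg/L as Cl₂.
Cl₂ equivalent needed: 9.1 mg/L × 620,740 L = 5,649,000 mg = 5649 g.
Product at 90.5% available chlorine: 5649 / 0.905 = 6242 g.

6.24 kg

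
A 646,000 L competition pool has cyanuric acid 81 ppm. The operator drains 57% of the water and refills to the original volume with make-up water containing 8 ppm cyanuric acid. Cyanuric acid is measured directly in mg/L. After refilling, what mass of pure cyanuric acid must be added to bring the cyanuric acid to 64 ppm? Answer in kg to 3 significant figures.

After draining 57% and refilling: 81 × 0.43 + 8 × 0.57 = 39.39 ppm.
Deficit to target: 64 − 39.39 = 24.61 mg/L.
Mass: 24.61 mg/L × 646,000 L = 15,900 g cyanuric acid.

15.9 kg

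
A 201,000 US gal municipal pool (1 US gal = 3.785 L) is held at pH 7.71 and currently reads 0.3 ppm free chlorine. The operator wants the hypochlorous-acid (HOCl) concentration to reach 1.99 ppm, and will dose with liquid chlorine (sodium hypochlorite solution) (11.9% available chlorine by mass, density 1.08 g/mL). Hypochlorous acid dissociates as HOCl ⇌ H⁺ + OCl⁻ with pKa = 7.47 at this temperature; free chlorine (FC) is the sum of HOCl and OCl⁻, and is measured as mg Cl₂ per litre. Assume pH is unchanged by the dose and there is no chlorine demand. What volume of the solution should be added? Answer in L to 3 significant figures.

30.5 L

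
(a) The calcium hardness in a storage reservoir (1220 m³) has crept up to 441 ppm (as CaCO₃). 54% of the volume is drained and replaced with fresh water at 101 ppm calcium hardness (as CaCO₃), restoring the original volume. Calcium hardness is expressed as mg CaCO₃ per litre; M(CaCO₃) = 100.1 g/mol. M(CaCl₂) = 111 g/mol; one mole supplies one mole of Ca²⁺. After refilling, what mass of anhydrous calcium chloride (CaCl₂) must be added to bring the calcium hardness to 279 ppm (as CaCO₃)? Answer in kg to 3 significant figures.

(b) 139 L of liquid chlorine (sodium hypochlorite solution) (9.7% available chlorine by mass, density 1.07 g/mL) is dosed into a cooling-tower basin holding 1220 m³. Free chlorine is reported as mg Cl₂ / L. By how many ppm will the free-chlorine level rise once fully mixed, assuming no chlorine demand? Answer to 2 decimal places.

(a) Volume: 1220 m³ = 1,220,000 L.
(a) After draining 54% and refilling: 441 × 0.46 + 101 × 0.54 = 257.4 ppm.
(a) Deficit to target: 279 − 257.4 = 21.6 mg/L.
(a) As CaCO₃: 21.6 mg/L × 1,220,000 L = 26,350 g; ÷ 100.1 = 263.3 mol Ca²⁺.
(a) Mass: 263.3 × 111 = 29,220 g.

(b) Volume: 1220 m³ = 1,220,000 L.
(b) Mass of solution: 139 L × 1000 mL/L × 1.07 g/mL = 148,700 g.
(b) Available chlorine delivered: 148,700 g × 0.097 = 14,430 g as Cl₂.
(b) Concentration rise: 14,430 g / 1,220,000 L = 11.83 mg/L = 11.83 ppm.

(a) 29.2 kg; (b) 11.83 ppm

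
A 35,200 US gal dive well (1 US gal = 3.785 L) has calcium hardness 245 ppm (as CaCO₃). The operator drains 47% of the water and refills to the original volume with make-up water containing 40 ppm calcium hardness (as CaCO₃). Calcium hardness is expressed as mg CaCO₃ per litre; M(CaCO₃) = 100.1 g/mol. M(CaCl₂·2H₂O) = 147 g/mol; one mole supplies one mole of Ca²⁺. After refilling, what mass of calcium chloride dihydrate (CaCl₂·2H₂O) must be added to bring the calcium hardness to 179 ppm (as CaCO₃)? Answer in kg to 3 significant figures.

5.94 kg

Volume: 35,200 US gal × 3.785 L/gal = 133,232 L.
After draining 47% and refilling: 245 × 0.53 + 40 × 0.47 = 148.65 ppm.
Deficit to target: 179 − 148.65 = 30.35 mg/L.
As CaCO₃: 30.35 mg/L × 133,232 L = 4044 g; ÷ 100.1 = 40.4 mol Ca²⁺.
Mass: 40.4 × 147 = 5938 g.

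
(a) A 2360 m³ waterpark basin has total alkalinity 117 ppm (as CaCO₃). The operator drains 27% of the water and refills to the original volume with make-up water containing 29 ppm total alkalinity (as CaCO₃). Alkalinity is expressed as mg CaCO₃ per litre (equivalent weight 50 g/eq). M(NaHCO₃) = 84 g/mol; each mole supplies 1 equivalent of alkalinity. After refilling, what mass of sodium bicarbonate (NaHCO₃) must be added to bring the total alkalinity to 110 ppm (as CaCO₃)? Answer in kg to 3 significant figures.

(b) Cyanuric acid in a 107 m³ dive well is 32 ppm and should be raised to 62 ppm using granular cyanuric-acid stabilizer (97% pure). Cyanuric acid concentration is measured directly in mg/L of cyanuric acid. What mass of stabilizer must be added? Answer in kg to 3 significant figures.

(a) 66.5 kg; (b) 3.31 kg

(a) Volume: 2360 m³ = 2,360,000 L.
(a) After draining 27% and refilling: 117 × 0.73 + 29 × 0.27 = 93.24 ppm.
(a) Deficit to target: 110 − 93.24 = 16.76 mg/L.
(a) As CaCO₃: 16.76 mg/L × 2,360,000 L = 39,550 g; ÷ 50 g/eq ÷ 1 = 791.1 mol NaHCO₃.
(a) Mass: 791.1 × 84 = 66,450 g.

(b) Volume: 107 m³ = 107,000 L.
(b) CYA to add: (62 − 32) = 30 mg/L × 107,000 L = 3210 g cyanuric acid.
(b) At 97% purity: 3210 / 0.97 = 3309 g product.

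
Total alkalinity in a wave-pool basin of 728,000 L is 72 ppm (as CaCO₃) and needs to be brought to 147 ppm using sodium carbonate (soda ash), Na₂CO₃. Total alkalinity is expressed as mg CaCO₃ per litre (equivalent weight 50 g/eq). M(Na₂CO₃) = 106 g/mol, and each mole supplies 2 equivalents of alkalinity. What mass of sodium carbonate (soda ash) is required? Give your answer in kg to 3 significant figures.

57.9 kg

Alkalinity to add: (147 − 72) = 75 mg/L as CaCO₃ × 728,000 L = 54,600 g as CaCO₃.
Equivalents: 54,600 g ÷ 50 g/eq = 1092 eq.
Each mole of Na₂CO₃ supplies 2 eq, so 1092 / 2 = 546 mol.
Mass: 546 mol × 106 g/mol = 57,880 g.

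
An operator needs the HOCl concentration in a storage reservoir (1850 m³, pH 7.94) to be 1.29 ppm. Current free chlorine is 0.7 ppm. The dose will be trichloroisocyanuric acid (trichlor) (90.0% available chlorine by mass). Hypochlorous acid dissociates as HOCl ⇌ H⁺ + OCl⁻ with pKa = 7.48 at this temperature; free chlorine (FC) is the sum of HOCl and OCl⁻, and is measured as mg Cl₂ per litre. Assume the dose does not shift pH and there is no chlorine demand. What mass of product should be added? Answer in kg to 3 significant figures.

8.86 kg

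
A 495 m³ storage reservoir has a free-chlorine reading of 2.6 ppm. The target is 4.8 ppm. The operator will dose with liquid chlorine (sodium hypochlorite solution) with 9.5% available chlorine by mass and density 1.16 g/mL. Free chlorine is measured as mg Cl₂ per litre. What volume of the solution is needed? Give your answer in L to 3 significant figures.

9.88 L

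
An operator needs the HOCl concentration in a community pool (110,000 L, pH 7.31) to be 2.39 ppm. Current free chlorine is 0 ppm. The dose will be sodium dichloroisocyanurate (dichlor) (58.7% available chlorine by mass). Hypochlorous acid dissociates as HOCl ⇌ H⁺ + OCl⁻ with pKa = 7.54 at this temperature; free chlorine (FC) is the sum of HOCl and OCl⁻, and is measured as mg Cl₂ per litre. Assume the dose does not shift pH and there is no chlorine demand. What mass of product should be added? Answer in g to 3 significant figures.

712 g

[OCl⁻]/[HOCl] = 10^(pH − pKa) = 10^(7.31 − 7.54) = 0.5888; fraction as HOCl = 1/(1 + 0.5888) = 0.6294.
Free chlorine required for 2.39 ppm HOCl: 2.39 / 0.6294 = 3.797 ppm.
FC to add: 3.797 − 0 = 3.797 mg/L as Cl₂.
Cl₂ equivalent: 3.797 mg/L × 110,000 L = 417.7 g.
Product at 58.7% available Cl: 417.7 / 0.587 = 711.6 g.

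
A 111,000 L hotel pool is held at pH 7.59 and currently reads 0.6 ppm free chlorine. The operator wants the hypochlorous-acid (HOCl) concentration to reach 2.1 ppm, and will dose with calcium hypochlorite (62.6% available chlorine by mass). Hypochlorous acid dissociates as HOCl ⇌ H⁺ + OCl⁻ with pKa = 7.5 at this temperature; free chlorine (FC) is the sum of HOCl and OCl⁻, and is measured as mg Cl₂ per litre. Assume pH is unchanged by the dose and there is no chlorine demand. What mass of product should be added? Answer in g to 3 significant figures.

[OCl⁻]/[HOCl] = 10^(pH − pKa) = 10^(7.59 − 7.5) = 1.23; fraction as HOCl = 1/(1 + 1.23) = 0.4484.
Free chlorine required for 2.1 ppm HOCl: 2.1 / 0.4484 = 4.684 ppm.
FC to add: 4.684 − 0.6 = 4.084 mg/L as Cl₂.
Cl₂ equivalent: 4.084 mg/L × 111,000 L = 453.3 g.
Product at 62.6% available Cl: 453.3 / 0.626 = 724.1 g.

724 g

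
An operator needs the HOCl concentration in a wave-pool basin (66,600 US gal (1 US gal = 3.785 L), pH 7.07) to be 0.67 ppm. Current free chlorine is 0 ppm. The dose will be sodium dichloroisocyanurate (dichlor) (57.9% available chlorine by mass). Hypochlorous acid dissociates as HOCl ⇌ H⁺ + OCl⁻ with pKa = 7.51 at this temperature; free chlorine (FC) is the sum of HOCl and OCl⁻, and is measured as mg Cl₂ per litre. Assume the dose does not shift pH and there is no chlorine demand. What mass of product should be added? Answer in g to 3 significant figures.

Volume: 66,600 US gal × 3.785 L/gal = 252,081 L.
[OCl⁻]/[HOCl] = 10^(pH − pKa) = 10^(7.07 − 7.51) = 0.3631; fraction as HOCl = 1/(1 + 0.3631) = 0.7336.
Free chlorine required for 0.67 ppm HOCl: 0.67 / 0.7336 = 0.9133 ppm.
FC to add: 0.9133 − 0 = 0.9133 mg/L as Cl₂.
Cl₂ equivalent: 0.9133 mg/L × 252,081 L = 230.2 g.
Product at 57.9% available Cl: 230.2 / 0.579 = 397.6 g.

398 g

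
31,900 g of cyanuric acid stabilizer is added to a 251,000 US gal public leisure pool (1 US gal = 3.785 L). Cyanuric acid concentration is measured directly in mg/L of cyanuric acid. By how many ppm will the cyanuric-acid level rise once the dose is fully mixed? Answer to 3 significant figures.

33.6 ppm

Volume: 251,000 US gal × 3.785 L/gal = 950,035 L.
Rise: 31,900 g / 950,035 L × 1000 = 33.58 mg/L.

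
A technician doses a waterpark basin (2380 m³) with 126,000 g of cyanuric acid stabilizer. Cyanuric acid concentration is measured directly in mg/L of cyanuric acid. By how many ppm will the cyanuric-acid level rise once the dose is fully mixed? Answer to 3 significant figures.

52.9 ppm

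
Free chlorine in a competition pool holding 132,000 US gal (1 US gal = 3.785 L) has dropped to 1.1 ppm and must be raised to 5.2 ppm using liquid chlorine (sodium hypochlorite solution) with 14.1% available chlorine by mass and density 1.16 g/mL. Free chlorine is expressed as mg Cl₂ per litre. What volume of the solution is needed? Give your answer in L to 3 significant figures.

12.5 L

Volume: 132,000 US gal × 3.785 L/gal = 499,620 L.
Chlorine deficit: 5.2 − 1.1 = 4.1 ppm = 4.1 mg/L as Cl₂.
Cl₂ equivalent needed: 4.1 mg/L × 499,620 L = 2,048,000 mg = 2048 g.
Product at 14.1% available chlorine: 2048 / 0.141 = 14,530 g.
Volume at density 1.16 g/mL: 14,530 g ÷ 1.16 g/mL = 12,520 mL.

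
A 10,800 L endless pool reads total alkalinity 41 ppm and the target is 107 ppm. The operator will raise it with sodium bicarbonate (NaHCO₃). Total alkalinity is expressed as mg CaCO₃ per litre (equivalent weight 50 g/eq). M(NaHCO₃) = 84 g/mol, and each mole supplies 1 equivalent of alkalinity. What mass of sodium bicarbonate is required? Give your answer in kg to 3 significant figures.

1.20 kg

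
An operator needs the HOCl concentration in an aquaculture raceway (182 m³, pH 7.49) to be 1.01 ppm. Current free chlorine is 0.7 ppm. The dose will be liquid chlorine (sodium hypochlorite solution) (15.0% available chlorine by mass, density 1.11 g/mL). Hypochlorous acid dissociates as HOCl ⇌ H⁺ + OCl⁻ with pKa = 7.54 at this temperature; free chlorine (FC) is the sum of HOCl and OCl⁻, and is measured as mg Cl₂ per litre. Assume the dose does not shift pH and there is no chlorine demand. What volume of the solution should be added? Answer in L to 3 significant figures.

Volume: 182 m³ = 182,000 L.
[OCl⁻]/[HOCl] = 10^(pH − pKa) = 10^(7.49 − 7.54) = 0.8913; fraction as HOCl = 1/(1 + 0.8913) = 0.5288.
Free chlorine required for 1.01 ppm HOCl: 1.01 / 0.5288 = 1.91 ppm.
FC to add: 1.91 − 0.7 = 1.21 mg/L as Cl₂.
Cl₂ equivalent: 1.21 mg/L × 182,000 L = 220.2 g.
Product at 15.0% available Cl: 220.2 / 0.15 = 1468 g.
Volume: 1468 g ÷ 1.11 g/mL = 1323 mL.

1.32 L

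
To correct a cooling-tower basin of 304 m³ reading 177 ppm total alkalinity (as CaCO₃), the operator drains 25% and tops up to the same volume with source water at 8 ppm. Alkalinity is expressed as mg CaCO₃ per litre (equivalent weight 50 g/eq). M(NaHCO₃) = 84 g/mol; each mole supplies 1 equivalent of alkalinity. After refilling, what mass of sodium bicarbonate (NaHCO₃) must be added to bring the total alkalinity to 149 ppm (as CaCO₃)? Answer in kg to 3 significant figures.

7.28 kg

Volume: 304 m³ = 304,000 L.
After draining 25% and refilling: 177 × 0.75 + 8 × 0.25 = 134.75 ppm.
Deficit to target: 149 − 134.75 = 14.25 mg/L.
As CaCO₃: 14.25 mg/L × 304,000 L = 4332 g; ÷ 50 g/eq ÷ 1 = 86.64 mol NaHCO₃.
Mass: 86.64 × 84 = 7278 g.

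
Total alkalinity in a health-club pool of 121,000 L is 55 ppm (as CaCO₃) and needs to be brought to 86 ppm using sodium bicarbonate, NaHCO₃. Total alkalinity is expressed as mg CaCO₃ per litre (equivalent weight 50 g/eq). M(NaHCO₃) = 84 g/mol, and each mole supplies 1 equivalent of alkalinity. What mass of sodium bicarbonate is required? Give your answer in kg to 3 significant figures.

6.30 kg

Alkalinity to add: (86 − 55) = 31 mg/L as CaCO₃ × 121,000 L = 3751 g as CaCO₃.
Equivalents: 3751 g ÷ 50 g/eq = 75.02 eq.
NaHCO₃ supplies 1 eq per mole → 75.02 mol.
Mass: 75.02 mol × 84 g/mol = 6302 g.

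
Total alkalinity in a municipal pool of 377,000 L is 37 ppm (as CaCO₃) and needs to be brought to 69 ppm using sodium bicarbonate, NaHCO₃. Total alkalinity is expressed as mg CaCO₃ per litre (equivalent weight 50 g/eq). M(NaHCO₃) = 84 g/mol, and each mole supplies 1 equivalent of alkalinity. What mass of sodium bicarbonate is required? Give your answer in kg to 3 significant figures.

20.3 kg

Alkalinity to add: (69 − 37) = 32 mg/L as CaCO₃ × 377,000 L = 12,060 g as CaCO₃.
Equivalents: 12,060 g ÷ 50 g/eq = 241.3 eq.
NaHCO₃ supplies 1 eq per mole → 241.3 mol.
Mass: 241.3 mol × 84 g/mol = 20,270 g.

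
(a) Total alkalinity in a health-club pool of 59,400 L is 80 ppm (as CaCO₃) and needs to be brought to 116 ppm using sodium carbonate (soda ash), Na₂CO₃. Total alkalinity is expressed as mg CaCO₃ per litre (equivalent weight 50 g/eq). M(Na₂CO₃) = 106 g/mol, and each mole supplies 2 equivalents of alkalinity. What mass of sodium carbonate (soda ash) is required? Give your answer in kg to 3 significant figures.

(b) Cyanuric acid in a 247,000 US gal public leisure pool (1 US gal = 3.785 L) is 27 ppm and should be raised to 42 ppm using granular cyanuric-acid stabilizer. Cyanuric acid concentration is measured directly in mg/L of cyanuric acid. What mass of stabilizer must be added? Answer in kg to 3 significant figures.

(a) Alkalinity to add: (116 − 80) = 36 mg/L as CaCO₃ × 59,400 L = 2138 g as CaCO₃.
(a) Equivalents: 2138 g ÷ 50 g/eq = 42.77 eq.
(a) Each mole of Na₂CO₃ supplies 2 eq, so 42.77 / 2 = 21.38 mol.
(a) Mass: 21.38 mol × 106 g/mol = 2267 g.

(b) Volume: 247,000 US gal × 3.785 L/gal = 934,895 L.
(b) CYA to add: (42 − 27) = 15 mg/L × 934,895 L = 14,020 g cyanuric acid.

(a) 2.27 kg; (b) 14.0 kg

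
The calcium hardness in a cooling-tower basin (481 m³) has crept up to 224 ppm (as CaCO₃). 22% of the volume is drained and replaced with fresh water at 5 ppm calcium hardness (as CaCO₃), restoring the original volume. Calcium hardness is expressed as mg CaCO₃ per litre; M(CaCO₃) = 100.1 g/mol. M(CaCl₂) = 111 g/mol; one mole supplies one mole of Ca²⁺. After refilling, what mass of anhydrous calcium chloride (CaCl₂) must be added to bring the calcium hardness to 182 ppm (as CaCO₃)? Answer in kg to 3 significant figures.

3.30 kg

Volume: 481 m³ = 481,000 L.
After draining 22% and refilling: 224 × 0.78 + 5 × 0.22 = 175.82 ppm.
Deficit to target: 182 − 175.82 = 6.18 mg/L.
As CaCO₃: 6.18 mg/L × 481,000 L = 2973 g; ÷ 100.1 = 29.7 mol Ca²⁺.
Mass: 29.7 × 111 = 3296 g.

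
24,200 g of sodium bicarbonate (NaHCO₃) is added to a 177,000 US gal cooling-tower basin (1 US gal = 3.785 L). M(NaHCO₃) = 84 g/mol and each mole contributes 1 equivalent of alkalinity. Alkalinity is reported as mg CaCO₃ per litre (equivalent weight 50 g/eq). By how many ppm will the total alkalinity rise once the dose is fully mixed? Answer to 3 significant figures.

Volume: 177,000 US gal × 3.785 L/gal = 669,945 L.
Moles of NaHCO₃: 24,200 g ÷ 84 g/mol = 288.1 mol → 288.1 eq of alkalinity.
As CaCO₃: 288.1 eq × 50 g/eq = 14,400 g.
Rise: 14,400 g / 669,945 L × 1000 = 21.5 mg/L.

21.5 ppm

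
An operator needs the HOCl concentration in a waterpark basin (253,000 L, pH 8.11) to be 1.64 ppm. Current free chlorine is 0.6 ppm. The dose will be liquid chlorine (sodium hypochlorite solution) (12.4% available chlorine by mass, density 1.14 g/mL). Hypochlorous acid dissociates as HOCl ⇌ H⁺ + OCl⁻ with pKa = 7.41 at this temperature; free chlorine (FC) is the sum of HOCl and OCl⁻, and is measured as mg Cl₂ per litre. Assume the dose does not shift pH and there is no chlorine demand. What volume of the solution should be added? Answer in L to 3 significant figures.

16.6 L

[OCl⁻]/[HOCl] = 10^(pH − pKa) = 10^(8.11 − 7.41) = 5.012; fraction as HOCl = 1/(1 + 5.012) = 0.1663.
Free chlorine required for 1.64 ppm HOCl: 1.64 / 0.1663 = 9.859 ppm.
FC to add: 9.859 − 0.6 = 9.259 mg/L as Cl₂.
Cl₂ equivalent: 9.259 mg/L × 253,000 L = 2343 g.
Product at 12.4% available Cl: 2343 / 0.124 = 18,890 g.
Volume: 18,890 g ÷ 1.14 g/mL = 16,570 mL.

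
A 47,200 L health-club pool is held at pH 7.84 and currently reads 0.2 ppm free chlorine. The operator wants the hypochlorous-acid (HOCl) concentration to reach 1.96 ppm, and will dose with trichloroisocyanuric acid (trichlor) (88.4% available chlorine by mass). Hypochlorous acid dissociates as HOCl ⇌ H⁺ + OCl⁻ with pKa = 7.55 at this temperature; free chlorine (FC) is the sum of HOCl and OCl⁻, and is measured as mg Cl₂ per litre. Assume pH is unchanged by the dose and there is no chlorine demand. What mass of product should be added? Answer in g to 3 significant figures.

298 g

[OCl⁻]/[HOCl] = 10^(pH − pKa) = 10^(7.84 − 7.55) = 1.95; fraction as HOCl = 1/(1 + 1.95) = 0.339.
Free chlorine required for 1.96 ppm HOCl: 1.96 / 0.339 = 5.782 ppm.
FC to add: 5.782 − 0.2 = 5.582 mg/L as Cl₂.
Cl₂ equivalent: 5.582 mg/L × 47,200 L = 263.5 g.
Product at 88.4% available Cl: 263.5 / 0.884 = 298 g.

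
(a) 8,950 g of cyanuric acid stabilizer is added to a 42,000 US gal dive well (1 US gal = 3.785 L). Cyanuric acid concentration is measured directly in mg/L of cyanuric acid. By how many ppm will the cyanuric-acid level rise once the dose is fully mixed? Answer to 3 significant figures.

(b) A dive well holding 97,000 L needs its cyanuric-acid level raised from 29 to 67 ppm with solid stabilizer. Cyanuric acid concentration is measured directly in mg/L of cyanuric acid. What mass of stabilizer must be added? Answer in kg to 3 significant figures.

(a) 56.3 ppm; (b) 3.69 kg

(a) Volume: 42,000 US gal × 3.785 L/gal = 158,970 L.
(a) Rise: 8,950 g / 158,970 L × 1000 = 56.3 mg/L.

(b) CYA to add: (67 − 29) = 38 mg/L × 97,000 L = 3686 g cyanuric acid.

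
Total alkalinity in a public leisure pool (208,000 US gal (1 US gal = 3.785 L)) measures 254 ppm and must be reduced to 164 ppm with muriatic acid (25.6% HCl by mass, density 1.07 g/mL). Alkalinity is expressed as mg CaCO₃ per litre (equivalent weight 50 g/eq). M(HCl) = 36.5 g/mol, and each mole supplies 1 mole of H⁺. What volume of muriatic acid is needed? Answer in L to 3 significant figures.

189 L

Volume: 208,000 US gal × 3.785 L/gal = 787,280 L.
Alkalinity to neutralize: (254 − 164) = 90 mg/L as CaCO₃ × 787,280 L = 70,860 g as CaCO₃.
Equivalents of H⁺ required: 70,860 ÷ 50 g/eq = 1417 eq = 1417 mol HCl.
Mass of HCl: 1417 × 36.5 = 51,720 g.
Mass of 25.6% solution: 51,720 / 0.256 = 202,000 g.
Volume: 202,000 g ÷ 1.07 g/mL = 188,800 mL.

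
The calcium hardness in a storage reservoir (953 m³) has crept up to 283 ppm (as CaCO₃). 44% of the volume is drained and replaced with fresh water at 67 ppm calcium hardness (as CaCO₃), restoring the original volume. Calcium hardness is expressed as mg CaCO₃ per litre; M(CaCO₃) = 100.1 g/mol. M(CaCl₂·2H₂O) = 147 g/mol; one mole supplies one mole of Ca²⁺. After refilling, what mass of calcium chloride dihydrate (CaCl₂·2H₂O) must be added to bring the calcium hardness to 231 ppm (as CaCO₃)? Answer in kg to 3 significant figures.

Volume: 953 m³ = 953,000 L.
After draining 44% and refilling: 283 × 0.56 + 67 × 0.44 = 187.96 ppm.
Deficit to target: 231 − 187.96 = 43.04 mg/L.
As CaCO₃: 43.04 mg/L × 953,000 L = 41,020 g; ÷ 100.1 = 409.8 mol Ca²⁺.
Mass: 409.8 × 147 = 60,230 g.

60.2 kg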